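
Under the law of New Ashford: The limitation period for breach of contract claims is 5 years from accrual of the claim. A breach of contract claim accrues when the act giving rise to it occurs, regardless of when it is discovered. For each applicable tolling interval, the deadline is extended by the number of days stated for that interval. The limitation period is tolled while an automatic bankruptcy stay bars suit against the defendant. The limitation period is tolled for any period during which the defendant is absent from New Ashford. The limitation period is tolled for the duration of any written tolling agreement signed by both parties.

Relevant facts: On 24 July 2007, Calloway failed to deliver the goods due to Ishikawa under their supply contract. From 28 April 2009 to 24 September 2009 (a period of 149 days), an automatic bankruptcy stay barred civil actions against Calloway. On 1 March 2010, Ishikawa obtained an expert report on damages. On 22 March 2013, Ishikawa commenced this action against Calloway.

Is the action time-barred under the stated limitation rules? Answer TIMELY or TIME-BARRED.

TIME-BARRED

The claim accrued on 24 July 2007, the date of the act.
5 years from 24 July 2007 is 24 July 2012.
The period was tolled for 149 days by the automatic bankruptcy stay (28 April 2009 to 24 September 2009), pushing the deadline to 20 December 2012.
Nothing else in the chronology tolls or restarts the period.
Filing on 22 March 2013 missed the 20 December 2012 deadline — the action is time-barred.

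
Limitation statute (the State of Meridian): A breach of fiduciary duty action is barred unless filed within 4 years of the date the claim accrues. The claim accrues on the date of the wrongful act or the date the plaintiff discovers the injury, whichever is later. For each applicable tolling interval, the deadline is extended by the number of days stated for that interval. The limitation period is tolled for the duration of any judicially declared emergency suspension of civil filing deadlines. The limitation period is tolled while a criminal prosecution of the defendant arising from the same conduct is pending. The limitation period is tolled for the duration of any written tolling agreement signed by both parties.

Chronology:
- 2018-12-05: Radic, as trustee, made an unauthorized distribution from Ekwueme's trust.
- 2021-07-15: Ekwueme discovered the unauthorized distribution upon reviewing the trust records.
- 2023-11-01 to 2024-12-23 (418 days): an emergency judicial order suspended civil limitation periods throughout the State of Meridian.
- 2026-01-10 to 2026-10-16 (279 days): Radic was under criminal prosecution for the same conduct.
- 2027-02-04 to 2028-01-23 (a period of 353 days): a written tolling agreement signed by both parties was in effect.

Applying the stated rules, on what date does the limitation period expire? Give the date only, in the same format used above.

2028-05-30

Because discovery on 2021-07-15 post-dates the 2018-12-05 act, accrual under the later-of rule falls on 2021-07-15.
The untolled deadline — 4 years after 2021-07-15 — is 2025-07-15.
The emergency suspension of filing deadlines from 2023-11-01 to 2024-12-23 tolled the period for 418 days, extending the deadline to 2026-09-06.
The period was tolled for 279 days by the pending criminal prosecution (2026-01-10 to 2026-10-16), pushing the deadline to 2027-06-12.
The written tolling agreement from 2027-02-04 to 2028-01-23 tolled the period for 353 days, extending the deadline to 2028-05-30.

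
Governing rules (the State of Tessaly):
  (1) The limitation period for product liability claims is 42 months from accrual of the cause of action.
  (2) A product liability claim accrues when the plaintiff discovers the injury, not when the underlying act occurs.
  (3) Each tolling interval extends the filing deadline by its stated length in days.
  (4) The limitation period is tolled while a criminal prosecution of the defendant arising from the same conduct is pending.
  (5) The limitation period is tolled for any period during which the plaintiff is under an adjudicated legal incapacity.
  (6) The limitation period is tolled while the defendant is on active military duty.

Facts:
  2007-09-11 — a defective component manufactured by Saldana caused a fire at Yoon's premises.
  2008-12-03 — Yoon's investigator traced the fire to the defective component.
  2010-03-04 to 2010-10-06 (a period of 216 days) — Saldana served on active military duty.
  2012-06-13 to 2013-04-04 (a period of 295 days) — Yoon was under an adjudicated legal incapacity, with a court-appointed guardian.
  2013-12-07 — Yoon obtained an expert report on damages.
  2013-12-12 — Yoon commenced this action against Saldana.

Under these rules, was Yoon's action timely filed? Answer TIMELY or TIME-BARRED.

TIME-BARRED

Under the discovery rule, the claim accrued on 2008-12-03, when Yoon discovered the injury — not on the 2007-09-11 date of the underlying act.
The untolled deadline — 42 months after 2008-12-03 — is 2012-06-03.
The period was tolled for 216 days by the defendant's active military service (2010-03-04 to 2010-10-06), pushing the deadline to 2013-01-05.
The plaintiff's legal incapacity from 2012-06-13 to 2013-04-04 tolled the period for 295 days, extending the deadline to 2013-10-27.
Nothing else in the chronology tolls or restarts the period.
The 2013-12-12 filing falls after the 2013-10-27 deadline; the claim is time-barred.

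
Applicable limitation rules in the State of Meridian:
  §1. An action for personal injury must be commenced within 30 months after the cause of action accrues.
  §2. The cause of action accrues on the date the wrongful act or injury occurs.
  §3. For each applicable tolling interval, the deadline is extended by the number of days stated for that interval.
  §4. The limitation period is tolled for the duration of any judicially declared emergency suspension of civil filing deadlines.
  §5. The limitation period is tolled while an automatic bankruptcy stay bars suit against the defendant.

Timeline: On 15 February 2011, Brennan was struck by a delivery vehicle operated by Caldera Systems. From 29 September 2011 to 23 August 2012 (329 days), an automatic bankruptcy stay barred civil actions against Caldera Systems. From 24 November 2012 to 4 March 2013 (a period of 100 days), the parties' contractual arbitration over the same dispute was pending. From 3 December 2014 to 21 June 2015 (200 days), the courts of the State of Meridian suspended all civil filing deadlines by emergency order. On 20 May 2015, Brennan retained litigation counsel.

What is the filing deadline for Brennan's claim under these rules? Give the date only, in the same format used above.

10 July 2014

The cause of action accrued on 15 February 2011, the date of the act.
The untolled deadline — 30 months after 15 February 2011 — is 15 August 2013.
Because the automatic bankruptcy stay ran from 29 September 2011 to 23 August 2012, the deadline is extended by 329 days to 10 July 2014.
The emergency suspension of filing deadlines from 3 December 2014 to 21 June 2015 began after the period had already run on 10 July 2014, so it has no tolling effect.
The pending related arbitration from 24 November 2012 to 4 March 2013 does not toll the period, because no stated rule makes a pending arbitration a tolling event.
None of the other events listed affects the running of the period under the stated rules.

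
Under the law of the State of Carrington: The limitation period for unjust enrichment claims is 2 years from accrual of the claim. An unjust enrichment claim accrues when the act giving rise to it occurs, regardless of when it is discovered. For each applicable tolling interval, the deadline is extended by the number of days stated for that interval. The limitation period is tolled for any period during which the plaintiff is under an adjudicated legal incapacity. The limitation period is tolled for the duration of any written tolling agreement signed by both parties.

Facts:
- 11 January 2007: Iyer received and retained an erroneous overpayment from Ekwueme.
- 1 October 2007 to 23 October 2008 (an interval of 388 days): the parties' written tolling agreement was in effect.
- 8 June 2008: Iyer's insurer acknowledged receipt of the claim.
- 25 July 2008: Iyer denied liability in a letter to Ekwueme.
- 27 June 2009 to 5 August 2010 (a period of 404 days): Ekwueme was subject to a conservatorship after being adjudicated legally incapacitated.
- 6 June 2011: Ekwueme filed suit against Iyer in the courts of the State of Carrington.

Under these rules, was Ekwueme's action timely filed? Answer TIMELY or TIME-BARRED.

TIME-BARRED

The claim accrued on 11 January 2007, when the wrongful act occurred.
2 years from 11 January 2007 is 11 January 2009.
Because the written tolling agreement ran from 1 October 2007 to 23 October 2008, the deadline is extended by 388 days to 3 February 2010.
Because the plaintiff's legal incapacity ran from 27 June 2009 to 5 August 2010, the deadline is extended by 404 days to 14 March 2011.
None of the other events listed affects the running of the period under the stated rules.
The 6 June 2011 filing falls after the 14 March 2011 deadline; the claim is time-barred.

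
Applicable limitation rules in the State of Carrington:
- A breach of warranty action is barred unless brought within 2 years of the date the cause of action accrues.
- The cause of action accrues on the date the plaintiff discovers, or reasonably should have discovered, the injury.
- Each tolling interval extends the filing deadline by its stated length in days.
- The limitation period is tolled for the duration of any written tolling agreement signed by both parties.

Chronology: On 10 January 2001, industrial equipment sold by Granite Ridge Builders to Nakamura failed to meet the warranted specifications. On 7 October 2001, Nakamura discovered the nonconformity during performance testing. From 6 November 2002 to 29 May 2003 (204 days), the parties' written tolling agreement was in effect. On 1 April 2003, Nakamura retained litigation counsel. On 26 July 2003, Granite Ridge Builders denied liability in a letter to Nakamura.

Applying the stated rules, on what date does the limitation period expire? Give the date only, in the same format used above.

Under the discovery rule, the claim accrued on 7 October 2001, when Nakamura discovered the injury — not on the 10 January 2001 date of the underlying act.
2 years from 7 October 2001 is 7 October 2003.
The period was tolled for 204 days by the written tolling agreement (6 November 2002 to 29 May 2003), pushing the deadline to 28 April 2004.
The other events in the timeline have no effect on the limitation period under the stated rules.

28 April 2004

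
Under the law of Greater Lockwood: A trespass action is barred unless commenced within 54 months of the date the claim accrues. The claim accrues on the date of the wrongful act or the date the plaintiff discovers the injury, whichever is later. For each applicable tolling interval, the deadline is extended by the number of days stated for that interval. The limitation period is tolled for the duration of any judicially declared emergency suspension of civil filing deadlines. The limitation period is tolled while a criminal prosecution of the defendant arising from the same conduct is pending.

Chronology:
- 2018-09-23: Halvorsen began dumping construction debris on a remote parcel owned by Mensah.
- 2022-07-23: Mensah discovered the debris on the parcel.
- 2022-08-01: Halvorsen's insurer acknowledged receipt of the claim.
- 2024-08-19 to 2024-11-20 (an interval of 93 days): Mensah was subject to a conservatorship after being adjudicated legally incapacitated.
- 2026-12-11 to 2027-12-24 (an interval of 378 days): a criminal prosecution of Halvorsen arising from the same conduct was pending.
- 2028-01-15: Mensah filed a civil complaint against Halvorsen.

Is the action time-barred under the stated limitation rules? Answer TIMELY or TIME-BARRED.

TIMELY

Taking the later of the act (2018-09-23) and discovery (2022-07-23), the claim accrued on 2022-07-23.
54 months from 2022-07-23 is 2027-01-23.
The pending criminal prosecution from 2026-12-11 to 2027-12-24 tolled the period for 378 days, extending the deadline to 2028-02-05.
No stated provision tolls the period for the plaintiff's incapacity, so the interval from 2024-08-19 to 2024-11-20 has no effect on the deadline.
Nothing else in the chronology tolls or restarts the period.
Mensah filed on 2028-01-15, before the 2028-02-05 deadline, so the action is timely.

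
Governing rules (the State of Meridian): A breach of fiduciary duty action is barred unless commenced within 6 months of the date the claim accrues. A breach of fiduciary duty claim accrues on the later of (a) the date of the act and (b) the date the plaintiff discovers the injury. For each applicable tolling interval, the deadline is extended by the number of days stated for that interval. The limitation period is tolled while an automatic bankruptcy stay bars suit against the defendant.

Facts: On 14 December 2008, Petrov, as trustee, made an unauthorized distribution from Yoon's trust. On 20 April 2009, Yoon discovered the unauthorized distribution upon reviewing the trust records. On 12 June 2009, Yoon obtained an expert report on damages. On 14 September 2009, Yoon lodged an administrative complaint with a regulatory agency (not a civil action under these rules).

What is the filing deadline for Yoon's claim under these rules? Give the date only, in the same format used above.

The claim accrued on 20 April 2009 — the later of the 14 December 2008 act and the 20 April 2009 discovery.
6 months from 20 April 2009 is 20 October 2009.
The other events in the timeline have no effect on the limitation period under the stated rules.

20 October 2009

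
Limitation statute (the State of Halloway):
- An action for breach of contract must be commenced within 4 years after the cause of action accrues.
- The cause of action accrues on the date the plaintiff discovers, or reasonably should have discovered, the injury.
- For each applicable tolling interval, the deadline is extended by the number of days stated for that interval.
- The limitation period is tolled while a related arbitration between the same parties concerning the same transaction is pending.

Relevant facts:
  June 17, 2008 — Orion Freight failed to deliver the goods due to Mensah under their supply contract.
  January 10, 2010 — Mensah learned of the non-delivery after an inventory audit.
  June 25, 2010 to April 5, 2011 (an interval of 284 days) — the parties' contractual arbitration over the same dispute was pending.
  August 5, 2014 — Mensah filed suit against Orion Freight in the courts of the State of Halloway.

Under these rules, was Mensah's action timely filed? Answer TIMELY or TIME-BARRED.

The claim did not accrue until Mensah discovered the injury on January 10, 2010; the June 17, 2008 act date does not start the clock under the stated rule.
The untolled deadline — 4 years after January 10, 2010 — is January 10, 2014.
The period was tolled for 284 days by the pending related arbitration (June 25, 2010 to April 5, 2011), pushing the deadline to October 21, 2014.
Filing on August 5, 2014 beat the October 21, 2014 deadline — the action is timely.

TIMELY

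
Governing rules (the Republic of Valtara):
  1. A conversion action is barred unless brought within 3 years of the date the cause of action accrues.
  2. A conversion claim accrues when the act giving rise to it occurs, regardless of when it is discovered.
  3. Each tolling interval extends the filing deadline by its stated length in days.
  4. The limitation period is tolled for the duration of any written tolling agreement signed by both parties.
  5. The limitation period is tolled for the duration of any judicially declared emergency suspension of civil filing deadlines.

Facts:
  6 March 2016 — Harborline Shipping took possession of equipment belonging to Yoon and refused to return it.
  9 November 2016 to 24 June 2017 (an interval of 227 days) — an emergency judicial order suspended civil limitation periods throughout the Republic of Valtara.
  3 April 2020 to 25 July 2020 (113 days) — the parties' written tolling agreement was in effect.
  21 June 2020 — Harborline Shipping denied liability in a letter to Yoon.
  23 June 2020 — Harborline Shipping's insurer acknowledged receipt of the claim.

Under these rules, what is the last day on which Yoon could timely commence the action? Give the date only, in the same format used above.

The limitation period began to run on 6 March 2016.
3 years from 6 March 2016 is 6 March 2019.
The emergency suspension of filing deadlines from 9 November 2016 to 24 June 2017 tolled the period for 227 days, extending the deadline to 19 October 2019.
The written tolling agreement starting 3 April 2020 came too late — the period had run on 19 October 2019 — and so does not extend the deadline.
None of the other events listed affects the running of the period under the stated rules.

19 October 2019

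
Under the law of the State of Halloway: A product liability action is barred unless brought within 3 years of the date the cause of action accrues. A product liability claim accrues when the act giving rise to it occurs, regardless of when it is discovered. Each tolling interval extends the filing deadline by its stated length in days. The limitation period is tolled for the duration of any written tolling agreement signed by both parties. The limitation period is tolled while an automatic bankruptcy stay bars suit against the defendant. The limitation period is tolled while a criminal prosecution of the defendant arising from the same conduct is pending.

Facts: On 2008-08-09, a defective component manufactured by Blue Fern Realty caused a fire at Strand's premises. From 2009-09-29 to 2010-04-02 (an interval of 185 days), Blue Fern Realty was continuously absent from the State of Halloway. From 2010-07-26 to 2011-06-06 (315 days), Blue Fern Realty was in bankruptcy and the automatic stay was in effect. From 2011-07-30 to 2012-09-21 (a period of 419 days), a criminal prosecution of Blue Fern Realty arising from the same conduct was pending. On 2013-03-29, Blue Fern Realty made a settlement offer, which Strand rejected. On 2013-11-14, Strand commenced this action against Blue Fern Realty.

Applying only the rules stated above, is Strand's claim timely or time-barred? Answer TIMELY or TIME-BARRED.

TIME-BARRED

The claim accrued on 2008-08-09, when the wrongful act occurred.
The untolled deadline — 3 years after 2008-08-09 — is 2011-08-09.
The automatic bankruptcy stay from 2010-07-26 to 2011-06-06 tolled the period for 315 days, extending the deadline to 2012-06-19.
The pending criminal prosecution from 2011-07-30 to 2012-09-21 tolled the period for 419 days, extending the deadline to 2013-08-12.
The defendant's absence from the jurisdiction from 2009-09-29 to 2010-04-02 does not toll the period, because no stated rule makes the defendant's absence a tolling event.
The other events in the timeline have no effect on the limitation period under the stated rules.
Strand filed on 2013-11-14, after the 2013-08-12 deadline, so the action is time-barred.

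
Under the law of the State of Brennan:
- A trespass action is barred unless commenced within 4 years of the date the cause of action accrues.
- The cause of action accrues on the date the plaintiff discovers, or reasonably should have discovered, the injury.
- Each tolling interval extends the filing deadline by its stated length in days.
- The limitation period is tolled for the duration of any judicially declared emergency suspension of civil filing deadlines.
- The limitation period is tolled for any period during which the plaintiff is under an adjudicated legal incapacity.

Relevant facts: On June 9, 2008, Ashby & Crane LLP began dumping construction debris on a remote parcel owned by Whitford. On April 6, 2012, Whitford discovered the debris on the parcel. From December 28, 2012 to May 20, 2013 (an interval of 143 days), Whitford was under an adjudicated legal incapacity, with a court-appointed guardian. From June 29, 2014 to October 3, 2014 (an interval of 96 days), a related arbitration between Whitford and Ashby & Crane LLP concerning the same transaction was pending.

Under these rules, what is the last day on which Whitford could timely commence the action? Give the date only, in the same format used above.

Accrual is tied to discovery, so the period began on April 6, 2012 rather than on June 9, 2008 when the act occurred.
The untolled deadline — 4 years after April 6, 2012 — is April 6, 2016.
Because the plaintiff's legal incapacity ran from December 28, 2012 to May 20, 2013, the deadline is extended by 143 days to August 27, 2016.
Although a pending arbitration ran from June 29, 2014 to October 3, 2014, the stated rules do not make that a tolling event, so it is disregarded.

August 27, 2016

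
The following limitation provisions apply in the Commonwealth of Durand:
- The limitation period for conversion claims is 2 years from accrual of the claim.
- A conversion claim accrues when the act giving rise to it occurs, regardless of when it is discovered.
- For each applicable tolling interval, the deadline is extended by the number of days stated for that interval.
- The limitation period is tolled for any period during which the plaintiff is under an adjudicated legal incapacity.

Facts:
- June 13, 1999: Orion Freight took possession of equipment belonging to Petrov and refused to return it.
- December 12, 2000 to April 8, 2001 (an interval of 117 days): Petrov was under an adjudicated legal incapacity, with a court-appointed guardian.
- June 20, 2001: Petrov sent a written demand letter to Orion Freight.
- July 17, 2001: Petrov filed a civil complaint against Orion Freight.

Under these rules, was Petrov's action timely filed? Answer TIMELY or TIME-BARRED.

The claim accrued on June 13, 1999, when the wrongful act occurred.
2 years from June 13, 1999 is June 13, 2001.
Because the plaintiff's legal incapacity ran from December 12, 2000 to April 8, 2001, the deadline is extended by 117 days to October 8, 2001.
The other events in the timeline have no effect on the limitation period under the stated rules.
The July 17, 2001 filing precedes the October 8, 2001 deadline; the claim is timely.

TIMELY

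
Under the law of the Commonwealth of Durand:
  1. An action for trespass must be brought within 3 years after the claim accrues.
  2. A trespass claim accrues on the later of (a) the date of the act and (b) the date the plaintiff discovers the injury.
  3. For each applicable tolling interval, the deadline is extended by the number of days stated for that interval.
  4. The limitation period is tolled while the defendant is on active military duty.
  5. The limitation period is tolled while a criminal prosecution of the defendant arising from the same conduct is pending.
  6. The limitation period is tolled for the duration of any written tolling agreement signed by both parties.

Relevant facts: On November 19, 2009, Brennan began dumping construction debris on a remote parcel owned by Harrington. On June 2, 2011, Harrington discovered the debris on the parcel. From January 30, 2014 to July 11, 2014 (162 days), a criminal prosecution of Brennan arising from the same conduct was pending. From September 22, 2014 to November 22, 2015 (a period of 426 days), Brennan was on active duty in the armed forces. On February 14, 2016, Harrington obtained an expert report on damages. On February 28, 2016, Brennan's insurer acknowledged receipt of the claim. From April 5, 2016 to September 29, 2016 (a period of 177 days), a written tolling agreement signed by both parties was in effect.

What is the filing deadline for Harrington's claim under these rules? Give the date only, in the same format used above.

Because discovery on June 2, 2011 post-dates the November 19, 2009 act, accrual under the later-of rule falls on June 2, 2011.
3 years from June 2, 2011 is June 2, 2014.
The pending criminal prosecution from January 30, 2014 to July 11, 2014 tolled the period for 162 days, extending the deadline to November 11, 2014.
Because the defendant's active military service ran from September 22, 2014 to November 22, 2015, the deadline is extended by 426 days to January 11, 2016.
The written tolling agreement starting April 5, 2016 came too late — the period had run on January 11, 2016 — and so does not extend the deadline.
None of the other events listed affects the running of the period under the stated rules.

January 11, 2016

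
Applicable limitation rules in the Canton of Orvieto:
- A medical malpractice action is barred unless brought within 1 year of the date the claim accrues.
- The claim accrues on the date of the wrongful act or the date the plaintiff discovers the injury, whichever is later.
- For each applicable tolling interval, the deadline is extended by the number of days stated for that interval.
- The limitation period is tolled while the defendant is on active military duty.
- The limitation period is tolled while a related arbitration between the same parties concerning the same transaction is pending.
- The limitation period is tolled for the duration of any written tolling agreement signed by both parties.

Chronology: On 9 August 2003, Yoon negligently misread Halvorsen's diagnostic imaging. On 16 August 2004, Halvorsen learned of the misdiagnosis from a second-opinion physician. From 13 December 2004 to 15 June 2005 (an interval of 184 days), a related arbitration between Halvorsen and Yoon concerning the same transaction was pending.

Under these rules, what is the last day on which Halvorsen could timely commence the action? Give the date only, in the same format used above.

Taking the later of the act (9 August 2003) and discovery (16 August 2004), the claim accrued on 16 August 2004.
The untolled deadline — 1 year after 16 August 2004 — is 16 August 2005.
The period was tolled for 184 days by the pending related arbitration (13 December 2004 to 15 June 2005), pushing the deadline to 16 February 2006.

16 February 2006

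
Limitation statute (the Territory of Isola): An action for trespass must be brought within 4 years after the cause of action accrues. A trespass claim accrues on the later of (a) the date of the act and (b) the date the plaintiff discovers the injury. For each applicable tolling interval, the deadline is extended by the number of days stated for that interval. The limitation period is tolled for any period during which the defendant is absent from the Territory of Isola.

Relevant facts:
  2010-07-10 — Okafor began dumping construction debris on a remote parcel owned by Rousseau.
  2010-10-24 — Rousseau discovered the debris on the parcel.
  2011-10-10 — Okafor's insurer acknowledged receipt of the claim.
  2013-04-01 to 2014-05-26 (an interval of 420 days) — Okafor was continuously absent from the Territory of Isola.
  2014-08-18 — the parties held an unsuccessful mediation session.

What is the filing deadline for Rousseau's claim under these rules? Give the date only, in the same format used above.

Taking the later of the act (2010-07-10) and discovery (2010-10-24), the claim accrued on 2010-10-24.
4 years from 2010-10-24 is 2014-10-24.
The defendant's absence from the jurisdiction from 2013-04-01 to 2014-05-26 tolled the period for 420 days, extending the deadline to 2015-12-18.
None of the other events listed affects the running of the period under the stated rules.

2015-12-18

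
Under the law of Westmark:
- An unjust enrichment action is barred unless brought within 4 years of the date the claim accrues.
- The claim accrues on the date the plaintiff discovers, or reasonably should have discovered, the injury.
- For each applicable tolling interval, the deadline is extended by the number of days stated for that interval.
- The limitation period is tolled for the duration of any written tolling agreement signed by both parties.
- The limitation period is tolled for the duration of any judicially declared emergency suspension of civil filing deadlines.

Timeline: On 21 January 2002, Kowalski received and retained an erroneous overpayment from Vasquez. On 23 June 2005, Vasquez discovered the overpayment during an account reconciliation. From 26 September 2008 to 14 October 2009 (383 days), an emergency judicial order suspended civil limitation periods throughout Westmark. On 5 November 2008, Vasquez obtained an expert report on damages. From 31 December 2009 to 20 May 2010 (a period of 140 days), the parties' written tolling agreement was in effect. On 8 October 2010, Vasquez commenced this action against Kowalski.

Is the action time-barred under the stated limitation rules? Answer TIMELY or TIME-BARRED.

The claim did not accrue until Vasquez discovered the injury on 23 June 2005; the 21 January 2002 act date does not start the clock under the stated rule.
4 years from 23 June 2005 is 23 June 2009.
The emergency suspension of filing deadlines from 26 September 2008 to 14 October 2009 tolled the period for 383 days, extending the deadline to 11 July 2010.
The period was tolled for 140 days by the written tolling agreement (31 December 2009 to 20 May 2010), pushing the deadline to 28 November 2010.
None of the other events listed affects the running of the period under the stated rules.
The 8 October 2010 filing precedes the 28 November 2010 deadline; the claim is timely.

TIMELY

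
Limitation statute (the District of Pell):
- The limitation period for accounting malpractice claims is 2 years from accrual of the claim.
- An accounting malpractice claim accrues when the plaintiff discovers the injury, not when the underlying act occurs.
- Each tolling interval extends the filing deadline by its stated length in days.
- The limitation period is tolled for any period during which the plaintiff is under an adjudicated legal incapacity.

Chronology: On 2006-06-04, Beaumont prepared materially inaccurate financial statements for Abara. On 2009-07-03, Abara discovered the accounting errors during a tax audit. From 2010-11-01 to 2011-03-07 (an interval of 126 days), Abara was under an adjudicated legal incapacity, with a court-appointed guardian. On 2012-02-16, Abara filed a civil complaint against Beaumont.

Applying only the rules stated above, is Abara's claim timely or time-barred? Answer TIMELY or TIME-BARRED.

Accrual is tied to discovery, so the period began on 2009-07-03 rather than on 2006-06-04 when the act occurred.
2 years from 2009-07-03 is 2011-07-03.
The period was tolled for 126 days by the plaintiff's legal incapacity (2010-11-01 to 2011-03-07), pushing the deadline to 2011-11-06.
Abara filed on 2012-02-16, after the 2011-11-06 deadline, so the action is time-barred.

TIME-BARRED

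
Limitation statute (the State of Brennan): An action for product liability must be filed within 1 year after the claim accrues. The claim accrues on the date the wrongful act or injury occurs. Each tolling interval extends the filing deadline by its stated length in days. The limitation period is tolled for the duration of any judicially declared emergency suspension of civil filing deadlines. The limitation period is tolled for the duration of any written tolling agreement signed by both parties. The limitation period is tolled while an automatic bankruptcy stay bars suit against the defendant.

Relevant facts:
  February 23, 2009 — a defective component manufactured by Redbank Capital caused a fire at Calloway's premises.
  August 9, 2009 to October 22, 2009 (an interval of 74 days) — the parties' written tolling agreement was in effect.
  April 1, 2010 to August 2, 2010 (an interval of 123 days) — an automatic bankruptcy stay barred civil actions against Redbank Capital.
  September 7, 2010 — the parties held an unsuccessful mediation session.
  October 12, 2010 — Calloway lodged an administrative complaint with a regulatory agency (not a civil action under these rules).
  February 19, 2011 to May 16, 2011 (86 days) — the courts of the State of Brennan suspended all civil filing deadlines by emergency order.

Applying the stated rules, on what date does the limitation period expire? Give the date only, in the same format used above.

September 8, 2010

The claim accrued on February 23, 2009, the date of the act.
The untolled deadline — 1 year after February 23, 2009 — is February 23, 2010.
Because the written tolling agreement ran from August 9, 2009 to October 22, 2009, the deadline is extended by 74 days to May 8, 2010.
The period was tolled for 123 days by the automatic bankruptcy stay (April 1, 2010 to August 2, 2010), pushing the deadline to September 8, 2010.
The emergency suspension of filing deadlines starting February 19, 2011 came too late — the period had run on September 8, 2010 — and so does not extend the deadline.
The other events in the timeline have no effect on the limitation period under the stated rules.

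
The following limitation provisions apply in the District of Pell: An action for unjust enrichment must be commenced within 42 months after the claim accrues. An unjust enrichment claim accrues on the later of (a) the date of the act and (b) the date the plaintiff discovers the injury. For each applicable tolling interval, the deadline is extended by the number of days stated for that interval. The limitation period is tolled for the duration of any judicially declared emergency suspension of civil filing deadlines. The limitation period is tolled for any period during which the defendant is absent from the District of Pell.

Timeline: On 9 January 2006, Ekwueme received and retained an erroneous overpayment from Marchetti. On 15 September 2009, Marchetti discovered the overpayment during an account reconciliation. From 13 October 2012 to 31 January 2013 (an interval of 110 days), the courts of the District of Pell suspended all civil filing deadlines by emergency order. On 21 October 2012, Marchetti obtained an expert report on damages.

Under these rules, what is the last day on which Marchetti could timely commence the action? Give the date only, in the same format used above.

3 July 2013

Taking the later of the act (9 January 2006) and discovery (15 September 2009), the claim accrued on 15 September 2009.
Adding the 42 months base period to 15 September 2009 gives a deadline of 15 March 2013, before any tolling.
The period was tolled for 110 days by the emergency suspension of filing deadlines (13 October 2012 to 31 January 2013), pushing the deadline to 3 July 2013.
Nothing else in the chronology tolls or restarts the period.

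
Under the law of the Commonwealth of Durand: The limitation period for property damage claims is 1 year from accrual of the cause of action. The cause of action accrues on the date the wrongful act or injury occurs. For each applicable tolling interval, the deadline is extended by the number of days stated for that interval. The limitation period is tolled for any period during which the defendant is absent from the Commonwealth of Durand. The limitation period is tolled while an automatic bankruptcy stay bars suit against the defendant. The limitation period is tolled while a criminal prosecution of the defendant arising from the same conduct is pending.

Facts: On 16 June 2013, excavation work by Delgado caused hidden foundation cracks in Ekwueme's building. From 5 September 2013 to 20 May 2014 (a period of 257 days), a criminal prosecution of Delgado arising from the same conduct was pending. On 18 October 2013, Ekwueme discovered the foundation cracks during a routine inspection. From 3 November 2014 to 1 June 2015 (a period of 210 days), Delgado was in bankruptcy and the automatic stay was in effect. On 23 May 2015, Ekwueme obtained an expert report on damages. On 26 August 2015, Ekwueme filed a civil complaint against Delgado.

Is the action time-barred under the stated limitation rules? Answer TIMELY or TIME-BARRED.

TIMELY

The claim accrued on 16 June 2013, when the wrongful act occurred; under the stated occurrence rule the 18 October 2013 discovery does not delay accrual.
The untolled deadline — 1 year after 16 June 2013 — is 16 June 2014.
Because the pending criminal prosecution ran from 5 September 2013 to 20 May 2014, the deadline is extended by 257 days to 28 February 2015.
The automatic bankruptcy stay from 3 November 2014 to 1 June 2015 tolled the period for 210 days, extending the deadline to 26 September 2015.
The other events in the timeline have no effect on the limitation period under the stated rules.
Filing on 26 August 2015 beat the 26 September 2015 deadline — the action is timely.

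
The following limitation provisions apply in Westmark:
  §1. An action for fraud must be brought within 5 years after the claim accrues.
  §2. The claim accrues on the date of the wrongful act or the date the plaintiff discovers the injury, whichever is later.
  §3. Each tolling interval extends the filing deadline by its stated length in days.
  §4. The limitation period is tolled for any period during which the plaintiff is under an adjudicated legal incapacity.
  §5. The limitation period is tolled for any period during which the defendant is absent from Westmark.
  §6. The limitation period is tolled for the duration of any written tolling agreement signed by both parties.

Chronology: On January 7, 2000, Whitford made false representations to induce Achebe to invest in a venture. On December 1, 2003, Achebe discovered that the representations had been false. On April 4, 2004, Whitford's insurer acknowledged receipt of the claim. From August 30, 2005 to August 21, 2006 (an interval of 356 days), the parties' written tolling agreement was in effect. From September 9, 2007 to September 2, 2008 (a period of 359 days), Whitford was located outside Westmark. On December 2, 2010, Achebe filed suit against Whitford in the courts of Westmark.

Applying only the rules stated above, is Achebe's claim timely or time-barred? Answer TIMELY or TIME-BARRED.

Because discovery on December 1, 2003 post-dates the January 7, 2000 act, accrual under the later-of rule falls on December 1, 2003.
5 years from December 1, 2003 is December 1, 2008.
The written tolling agreement from August 30, 2005 to August 21, 2006 tolled the period for 356 days, extending the deadline to November 22, 2009.
The period was tolled for 359 days by the defendant's absence from the jurisdiction (September 9, 2007 to September 2, 2008), pushing the deadline to November 16, 2010.
The other events in the timeline have no effect on the limitation period under the stated rules.
The December 2, 2010 filing falls after the November 16, 2010 deadline; the claim is time-barred.

TIME-BARRED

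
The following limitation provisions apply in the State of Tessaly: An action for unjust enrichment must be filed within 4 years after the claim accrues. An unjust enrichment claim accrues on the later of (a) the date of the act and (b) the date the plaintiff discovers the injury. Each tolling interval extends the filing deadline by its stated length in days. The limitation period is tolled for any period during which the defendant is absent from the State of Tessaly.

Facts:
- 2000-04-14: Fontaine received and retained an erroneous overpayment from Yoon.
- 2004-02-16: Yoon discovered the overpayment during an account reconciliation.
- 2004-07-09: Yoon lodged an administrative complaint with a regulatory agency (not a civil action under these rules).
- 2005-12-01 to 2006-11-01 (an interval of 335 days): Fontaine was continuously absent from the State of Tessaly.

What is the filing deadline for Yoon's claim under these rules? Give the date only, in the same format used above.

Taking the later of the act (2000-04-14) and discovery (2004-02-16), the claim accrued on 2004-02-16.
Adding the 4 years base period to 2004-02-16 gives a deadline of 2008-02-16, before any tolling.
Because the defendant's absence from the jurisdiction ran from 2005-12-01 to 2006-11-01, the deadline is extended by 335 days to 2009-01-16.
None of the other events listed affects the running of the period under the stated rules.

2009-01-16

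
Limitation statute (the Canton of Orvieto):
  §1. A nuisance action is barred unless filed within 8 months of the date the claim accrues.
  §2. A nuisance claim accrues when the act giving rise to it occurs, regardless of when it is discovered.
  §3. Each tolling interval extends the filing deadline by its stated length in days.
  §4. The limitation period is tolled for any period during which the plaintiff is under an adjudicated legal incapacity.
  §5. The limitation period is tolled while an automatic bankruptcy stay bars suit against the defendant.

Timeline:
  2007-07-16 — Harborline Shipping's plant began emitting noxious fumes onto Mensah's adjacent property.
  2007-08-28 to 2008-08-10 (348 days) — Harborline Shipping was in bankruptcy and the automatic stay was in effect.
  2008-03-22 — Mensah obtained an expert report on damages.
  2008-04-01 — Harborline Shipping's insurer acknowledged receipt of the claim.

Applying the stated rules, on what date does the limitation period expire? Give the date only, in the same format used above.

The limitation period began to run on 2007-07-16.
The untolled deadline — 8 months after 2007-07-16 — is 2008-03-16.
The period was tolled for 348 days by the automatic bankruptcy stay (2007-08-28 to 2008-08-10), pushing the deadline to 2009-02-27.
The other events in the timeline have no effect on the limitation period under the stated rules.

2009-02-27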